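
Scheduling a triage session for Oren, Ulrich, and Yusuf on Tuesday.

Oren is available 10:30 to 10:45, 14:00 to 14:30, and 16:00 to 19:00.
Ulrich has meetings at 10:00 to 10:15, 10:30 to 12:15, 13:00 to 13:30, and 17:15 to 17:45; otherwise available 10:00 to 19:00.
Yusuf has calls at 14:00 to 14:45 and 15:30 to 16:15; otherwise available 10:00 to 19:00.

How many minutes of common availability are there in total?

Ulrich free within 10:00–19:00: 10:15–10:30, 12:15–13:00, 13:30–17:15, 17:45–19:00.
Yusuf free within 10:00–19:00: 10:00–14:00, 14:45–15:30, 16:15–19:00.
Oren ∩ Ulrich: 14:00–14:30, 16:00–17:15, 17:45–19:00.
Oren ∩ Ulrich ∩ Yusuf: 16:15–17:15, 17:45–19:00.
Total common minutes: 60 + 75 = 135.

135 minutes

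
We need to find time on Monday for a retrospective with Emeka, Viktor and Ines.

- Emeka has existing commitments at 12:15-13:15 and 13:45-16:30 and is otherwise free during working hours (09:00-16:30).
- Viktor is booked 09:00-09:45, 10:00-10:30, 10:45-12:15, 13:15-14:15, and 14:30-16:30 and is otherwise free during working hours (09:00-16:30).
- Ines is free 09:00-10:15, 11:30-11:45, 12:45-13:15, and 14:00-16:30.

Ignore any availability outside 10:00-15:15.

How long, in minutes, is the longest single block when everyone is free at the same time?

0 minutes

Emeka free within 09:00–16:30: 09:00–12:15, 13:15–13:45.
Viktor free within 09:00–16:30: 09:45–10:00, 10:30–10:45, 12:15–13:15, 14:15–14:30.
Emeka ∩ Viktor: 09:45–10:00, 10:30–10:45.
Emeka ∩ Viktor ∩ Ines: 09:45–10:00.
Restricted to 10:00–15:15: (none).
No common window.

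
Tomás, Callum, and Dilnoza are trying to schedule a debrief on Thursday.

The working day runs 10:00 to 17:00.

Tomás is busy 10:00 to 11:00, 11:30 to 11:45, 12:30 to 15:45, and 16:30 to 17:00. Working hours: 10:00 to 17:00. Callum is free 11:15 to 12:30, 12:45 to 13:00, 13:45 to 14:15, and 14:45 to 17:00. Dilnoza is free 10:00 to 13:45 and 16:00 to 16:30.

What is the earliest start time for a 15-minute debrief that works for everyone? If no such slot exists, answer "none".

11:15

Tomás free within 10:00–17:00: 11:00–11:30, 11:45–12:30, 15:45–16:30.
Tomás ∩ Callum: 11:15–11:30, 11:45–12:30, 15:45–16:30.
Tomás ∩ Callum ∩ Dilnoza: 11:15–11:30, 11:45–12:30, 16:00–16:30.
Windows ≥ 15 min: 11:15–11:30, 11:45–12:30, 16:00–16:30.
Earliest such window starts at 11:15.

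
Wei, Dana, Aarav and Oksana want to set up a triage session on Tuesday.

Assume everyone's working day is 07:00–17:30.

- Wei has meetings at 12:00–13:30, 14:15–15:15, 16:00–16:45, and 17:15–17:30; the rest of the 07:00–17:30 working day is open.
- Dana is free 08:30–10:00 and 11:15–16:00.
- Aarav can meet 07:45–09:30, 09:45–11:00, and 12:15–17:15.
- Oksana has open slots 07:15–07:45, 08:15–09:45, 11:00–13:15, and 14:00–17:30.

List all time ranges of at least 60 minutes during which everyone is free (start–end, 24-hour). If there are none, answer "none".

Wei free within 07:00–17:30: 07:00–12:00, 13:30–14:15, 15:15–16:00, 16:45–17:15.
Wei ∩ Dana: 08:30–10:00, 11:15–12:00, 13:30–14:15, 15:15–16:00.
Wei ∩ Dana ∩ Aarav: 08:30–09:30, 09:45–10:00, 13:30–14:15, 15:15–16:00.
Wei ∩ Dana ∩ Aarav ∩ Oksana: 08:30–09:30, 14:00–14:15, 15:15–16:00.
Windows ≥ 60 min: 08:30–09:30.

08:30–09:30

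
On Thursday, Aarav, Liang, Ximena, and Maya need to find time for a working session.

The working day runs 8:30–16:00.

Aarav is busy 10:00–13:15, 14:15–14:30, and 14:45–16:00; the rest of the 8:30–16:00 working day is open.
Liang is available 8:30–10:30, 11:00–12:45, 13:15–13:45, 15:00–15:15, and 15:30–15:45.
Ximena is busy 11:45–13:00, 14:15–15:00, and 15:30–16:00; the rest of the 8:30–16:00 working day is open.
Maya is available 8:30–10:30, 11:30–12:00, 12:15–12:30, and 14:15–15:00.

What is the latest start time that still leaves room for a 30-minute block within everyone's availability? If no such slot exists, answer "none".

Aarav free within 08:30–16:00: 08:30–10:00, 13:15–14:15, 14:30–14:45.
Ximena free within 08:30–16:00: 08:30–11:45, 13:00–14:15, 15:00–15:30.
Aarav ∩ Liang: 08:30–10:00, 13:15–13:45.
Aarav ∩ Liang ∩ Ximena: 08:30–10:00, 13:15–13:45.
Aarav ∩ Liang ∩ Ximena ∩ Maya: 08:30–10:00.
Windows ≥ 30 min: 08:30–10:00.
Latest start in the last window 08:30–10:00 is 10:00 − 30 min = 09:30.

09:30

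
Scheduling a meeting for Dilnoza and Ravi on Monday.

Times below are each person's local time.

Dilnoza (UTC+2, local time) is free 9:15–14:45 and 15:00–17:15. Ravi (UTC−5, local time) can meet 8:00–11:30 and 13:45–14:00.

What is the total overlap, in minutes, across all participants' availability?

135 minutes

Dilnoza → UTC: 07:15–12:45, 13:00–15:15.
Ravi → UTC: 13:00–16:30, 18:45–19:00.
Dilnoza ∩ Ravi: 13:00–15:15.
Total common minutes: 135.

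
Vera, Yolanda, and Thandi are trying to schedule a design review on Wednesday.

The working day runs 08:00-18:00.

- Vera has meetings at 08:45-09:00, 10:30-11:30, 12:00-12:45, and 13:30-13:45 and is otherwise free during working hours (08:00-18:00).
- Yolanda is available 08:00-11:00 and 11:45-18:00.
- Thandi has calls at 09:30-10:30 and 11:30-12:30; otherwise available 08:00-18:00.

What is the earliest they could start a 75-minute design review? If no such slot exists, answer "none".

Vera free within 08:00–18:00: 08:00–08:45, 09:00–10:30, 11:30–12:00, 12:45–13:30, 13:45–18:00.
Thandi free within 08:00–18:00: 08:00–09:30, 10:30–11:30, 12:30–18:00.
Vera ∩ Yolanda: 08:00–08:45, 09:00–10:30, 11:45–12:00, 12:45–13:30, 13:45–18:00.
Vera ∩ Yolanda ∩ Thandi: 08:00–08:45, 09:00–09:30, 12:45–13:30, 13:45–18:00.
Windows ≥ 75 min: 13:45–18:00.
Earliest such window starts at 13:45.

13:45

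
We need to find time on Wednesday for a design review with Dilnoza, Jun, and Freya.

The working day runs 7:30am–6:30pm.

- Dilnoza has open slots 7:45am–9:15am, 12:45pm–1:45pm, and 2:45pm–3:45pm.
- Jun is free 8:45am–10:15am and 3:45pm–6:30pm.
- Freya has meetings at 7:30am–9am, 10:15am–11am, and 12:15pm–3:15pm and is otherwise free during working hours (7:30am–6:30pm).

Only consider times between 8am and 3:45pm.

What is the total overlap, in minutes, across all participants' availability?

15 minutes

Freya free within 07:30–18:30: 09:00–10:15, 11:00–12:15, 15:15–18:30.
Dilnoza ∩ Jun: 08:45–09:15.
Dilnoza ∩ Jun ∩ Freya: 09:00–09:15.
Restricted to 08:00–15:45: 09:00–09:15.
Total common minutes: 15.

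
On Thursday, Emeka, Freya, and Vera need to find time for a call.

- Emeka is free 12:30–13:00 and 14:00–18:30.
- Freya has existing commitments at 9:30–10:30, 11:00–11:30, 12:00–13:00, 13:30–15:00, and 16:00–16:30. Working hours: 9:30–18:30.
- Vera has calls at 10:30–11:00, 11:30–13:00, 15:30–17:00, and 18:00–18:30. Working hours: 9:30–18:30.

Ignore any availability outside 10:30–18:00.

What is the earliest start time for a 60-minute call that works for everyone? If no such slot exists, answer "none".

Freya free within 09:30–18:30: 10:30–11:00, 11:30–12:00, 13:00–13:30, 15:00–16:00, 16:30–18:30.
Vera free within 09:30–18:30: 09:30–10:30, 11:00–11:30, 13:00–15:30, 17:00–18:00.
Emeka ∩ Freya: 15:00–16:00, 16:30–18:30.
Emeka ∩ Freya ∩ Vera: 15:00–15:30, 17:00–18:00.
Restricted to 10:30–18:00: 15:00–15:30, 17:00–18:00.
Windows ≥ 60 min: 17:00–18:00.
Earliest such window starts at 17:00.

17:00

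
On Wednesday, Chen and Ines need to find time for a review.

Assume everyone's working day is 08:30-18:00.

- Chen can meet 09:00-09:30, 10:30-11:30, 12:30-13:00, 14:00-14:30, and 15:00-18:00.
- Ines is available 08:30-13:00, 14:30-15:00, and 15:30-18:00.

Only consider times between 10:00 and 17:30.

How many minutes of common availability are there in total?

210 minutes

Chen ∩ Ines: 09:00–09:30, 10:30–11:30, 12:30–13:00, 15:30–18:00.
Restricted to 10:00–17:30: 10:30–11:30, 12:30–13:00, 15:30–17:30.
Total common minutes: 60 + 30 + 120 = 210.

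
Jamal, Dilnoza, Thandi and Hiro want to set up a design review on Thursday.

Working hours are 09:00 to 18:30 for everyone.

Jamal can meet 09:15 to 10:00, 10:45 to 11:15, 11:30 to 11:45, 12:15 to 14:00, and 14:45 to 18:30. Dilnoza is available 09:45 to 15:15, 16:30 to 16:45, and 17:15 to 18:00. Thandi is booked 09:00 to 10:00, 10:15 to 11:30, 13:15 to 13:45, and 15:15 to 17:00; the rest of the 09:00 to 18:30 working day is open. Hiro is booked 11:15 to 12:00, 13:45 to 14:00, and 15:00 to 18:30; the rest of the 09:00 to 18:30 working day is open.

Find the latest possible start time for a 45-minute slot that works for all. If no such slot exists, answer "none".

Thandi free within 09:00–18:30: 10:00–10:15, 11:30–13:15, 13:45–15:15, 17:00–18:30.
Hiro free within 09:00–18:30: 09:00–11:15, 12:00–13:45, 14:00–15:00.
Jamal ∩ Dilnoza: 09:45–10:00, 10:45–11:15, 11:30–11:45, 12:15–14:00, 14:45–15:15, 16:30–16:45, 17:15–18:00.
Jamal ∩ Dilnoza ∩ Thandi: 11:30–11:45, 12:15–13:15, 13:45–14:00, 14:45–15:15, 17:15–18:00.
Jamal ∩ Dilnoza ∩ Thandi ∩ Hiro: 12:15–13:15, 14:45–15:00.
Windows ≥ 45 min: 12:15–13:15.
Latest start in the last window 12:15–13:15 is 13:15 − 45 min = 12:30.

12:30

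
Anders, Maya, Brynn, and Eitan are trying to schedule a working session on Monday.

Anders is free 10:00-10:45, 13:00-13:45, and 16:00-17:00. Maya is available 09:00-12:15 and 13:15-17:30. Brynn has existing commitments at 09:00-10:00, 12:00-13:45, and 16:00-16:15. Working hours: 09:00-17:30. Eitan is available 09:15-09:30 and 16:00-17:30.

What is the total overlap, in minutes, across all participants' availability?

Brynn free within 09:00–17:30: 10:00–12:00, 13:45–16:00, 16:15–17:30.
Anders ∩ Maya: 10:00–10:45, 13:15–13:45, 16:00–17:00.
Anders ∩ Maya ∩ Brynn: 10:00–10:45, 16:15–17:00.
Anders ∩ Maya ∩ Brynn ∩ Eitan: 16:15–17:00.
Total common minutes: 45.

45 minutes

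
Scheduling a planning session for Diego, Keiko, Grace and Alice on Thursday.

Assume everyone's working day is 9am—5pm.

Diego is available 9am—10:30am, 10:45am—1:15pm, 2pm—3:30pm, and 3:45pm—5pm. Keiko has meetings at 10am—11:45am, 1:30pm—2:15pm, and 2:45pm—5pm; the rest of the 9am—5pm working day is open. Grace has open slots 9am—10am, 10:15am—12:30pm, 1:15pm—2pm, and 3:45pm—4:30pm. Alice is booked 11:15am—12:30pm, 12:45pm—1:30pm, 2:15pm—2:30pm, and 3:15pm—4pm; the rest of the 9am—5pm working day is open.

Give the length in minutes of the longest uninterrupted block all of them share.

60 minutes

Keiko free within 09:00–17:00: 09:00–10:00, 11:45–13:30, 14:15–14:45.
Alice free within 09:00–17:00: 09:00–11:15, 12:30–12:45, 13:30–14:15, 14:30–15:15, 16:00–17:00.
Diego ∩ Keiko: 09:00–10:00, 11:45–13:15, 14:15–14:45.
Diego ∩ Keiko ∩ Grace: 09:00–10:00, 11:45–12:30.
Diego ∩ Keiko ∩ Grace ∩ Alice: 09:00–10:00.
Single common window of 60 minutes.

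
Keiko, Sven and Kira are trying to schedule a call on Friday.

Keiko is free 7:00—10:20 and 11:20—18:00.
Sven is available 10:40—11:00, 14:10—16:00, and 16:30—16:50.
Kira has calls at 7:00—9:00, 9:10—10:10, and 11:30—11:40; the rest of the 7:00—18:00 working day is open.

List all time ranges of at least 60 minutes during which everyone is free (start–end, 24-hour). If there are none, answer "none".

14:10–16:00

Kira free within 07:00–18:00: 09:00–09:10, 10:10–11:30, 11:40–18:00.
Keiko ∩ Sven: 14:10–16:00, 16:30–16:50.
Keiko ∩ Sven ∩ Kira: 14:10–16:00, 16:30–16:50.
Windows ≥ 60 min: 14:10–16:00.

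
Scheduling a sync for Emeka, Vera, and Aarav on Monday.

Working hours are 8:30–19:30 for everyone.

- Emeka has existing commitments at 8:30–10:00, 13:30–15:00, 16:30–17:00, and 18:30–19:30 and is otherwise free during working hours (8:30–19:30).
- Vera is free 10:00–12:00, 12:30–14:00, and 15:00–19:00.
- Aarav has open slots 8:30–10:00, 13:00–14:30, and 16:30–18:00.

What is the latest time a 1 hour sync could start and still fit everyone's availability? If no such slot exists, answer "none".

17:00

Emeka free within 08:30–19:30: 10:00–13:30, 15:00–16:30, 17:00–18:30.
Emeka ∩ Vera: 10:00–12:00, 12:30–13:30, 15:00–16:30, 17:00–18:30.
Emeka ∩ Vera ∩ Aarav: 13:00–13:30, 17:00–18:00.
Windows ≥ 60 min: 17:00–18:00.
Latest start in the last window 17:00–18:00 is 18:00 − 60 min = 17:00.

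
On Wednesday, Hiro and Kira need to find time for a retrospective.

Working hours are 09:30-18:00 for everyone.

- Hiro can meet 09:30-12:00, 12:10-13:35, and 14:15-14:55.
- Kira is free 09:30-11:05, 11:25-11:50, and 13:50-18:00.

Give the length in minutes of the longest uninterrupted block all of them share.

95 minutes

Hiro ∩ Kira: 09:30–11:05, 11:25–11:50, 14:15–14:55.
Common window lengths: 95, 25, 40 min; longest is 95.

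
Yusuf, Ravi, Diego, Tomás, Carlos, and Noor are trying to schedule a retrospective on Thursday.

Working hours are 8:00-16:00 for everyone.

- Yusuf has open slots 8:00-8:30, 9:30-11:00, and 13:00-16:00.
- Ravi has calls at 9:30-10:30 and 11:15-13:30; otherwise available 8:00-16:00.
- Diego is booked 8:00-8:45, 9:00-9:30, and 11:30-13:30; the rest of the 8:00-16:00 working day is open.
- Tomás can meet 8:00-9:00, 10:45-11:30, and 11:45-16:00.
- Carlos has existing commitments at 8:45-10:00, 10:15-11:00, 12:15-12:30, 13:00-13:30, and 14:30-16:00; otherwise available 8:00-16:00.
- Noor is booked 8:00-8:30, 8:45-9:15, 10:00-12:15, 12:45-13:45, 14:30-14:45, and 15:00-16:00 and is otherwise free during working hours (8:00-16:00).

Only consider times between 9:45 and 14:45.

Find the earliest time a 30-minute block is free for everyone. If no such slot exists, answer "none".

13:45

Ravi free within 08:00–16:00: 08:00–09:30, 10:30–11:15, 13:30–16:00.
Diego free within 08:00–16:00: 08:45–09:00, 09:30–11:30, 13:30–16:00.
Carlos free within 08:00–16:00: 08:00–08:45, 10:00–10:15, 11:00–12:15, 12:30–13:00, 13:30–14:30.
Noor free within 08:00–16:00: 08:30–08:45, 09:15–10:00, 12:15–12:45, 13:45–14:30, 14:45–15:00.
Yusuf ∩ Ravi: 08:00–08:30, 10:30–11:00, 13:30–16:00.
Yusuf ∩ Ravi ∩ Diego: 10:30–11:00, 13:30–16:00.
Yusuf ∩ Ravi ∩ Diego ∩ Tomás: 10:45–11:00, 13:30–16:00.
Yusuf ∩ Ravi ∩ Diego ∩ Tomás ∩ Carlos: 13:30–14:30.
Yusuf ∩ Ravi ∩ Diego ∩ Tomás ∩ Carlos ∩ Noor: 13:45–14:30.
Restricted to 09:45–14:45: 13:45–14:30.
Windows ≥ 30 min: 13:45–14:30.
Earliest such window starts at 13:45.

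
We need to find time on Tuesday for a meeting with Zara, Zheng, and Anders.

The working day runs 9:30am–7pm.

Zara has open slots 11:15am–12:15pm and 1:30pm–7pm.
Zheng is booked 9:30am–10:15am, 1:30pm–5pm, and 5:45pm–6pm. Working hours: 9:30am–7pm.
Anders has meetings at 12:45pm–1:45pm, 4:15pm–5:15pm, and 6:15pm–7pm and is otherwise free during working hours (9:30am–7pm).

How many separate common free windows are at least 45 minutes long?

Zheng free within 09:30–19:00: 10:15–13:30, 17:00–17:45, 18:00–19:00.
Anders free within 09:30–19:00: 09:30–12:45, 13:45–16:15, 17:15–18:15.
Zara ∩ Zheng: 11:15–12:15, 17:00–17:45, 18:00–19:00.
Zara ∩ Zheng ∩ Anders: 11:15–12:15, 17:15–17:45, 18:00–18:15.
Windows ≥ 45 min: 11:15–12:15.
That's 1 window.

1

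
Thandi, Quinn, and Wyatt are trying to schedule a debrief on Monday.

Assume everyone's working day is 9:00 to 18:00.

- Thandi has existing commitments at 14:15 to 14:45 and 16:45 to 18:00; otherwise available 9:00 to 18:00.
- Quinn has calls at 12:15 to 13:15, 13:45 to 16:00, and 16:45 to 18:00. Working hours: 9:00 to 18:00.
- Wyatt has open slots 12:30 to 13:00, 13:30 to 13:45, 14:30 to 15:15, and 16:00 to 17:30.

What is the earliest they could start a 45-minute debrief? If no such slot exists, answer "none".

Thandi free within 09:00–18:00: 09:00–14:15, 14:45–16:45.
Quinn free within 09:00–18:00: 09:00–12:15, 13:15–13:45, 16:00–16:45.
Thandi ∩ Quinn: 09:00–12:15, 13:15–13:45, 16:00–16:45.
Thandi ∩ Quinn ∩ Wyatt: 13:30–13:45, 16:00–16:45.
Windows ≥ 45 min: 16:00–16:45.
Earliest such window starts at 16:00.

16:00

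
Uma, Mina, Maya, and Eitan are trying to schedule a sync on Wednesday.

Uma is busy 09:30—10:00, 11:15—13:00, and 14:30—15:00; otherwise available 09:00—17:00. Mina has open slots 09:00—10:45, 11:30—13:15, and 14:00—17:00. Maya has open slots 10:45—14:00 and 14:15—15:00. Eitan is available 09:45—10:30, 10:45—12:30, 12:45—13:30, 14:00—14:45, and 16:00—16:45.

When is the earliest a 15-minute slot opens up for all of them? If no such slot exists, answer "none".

13:00

Uma free within 09:00–17:00: 09:00–09:30, 10:00–11:15, 13:00–14:30, 15:00–17:00.
Uma ∩ Mina: 09:00–09:30, 10:00–10:45, 13:00–13:15, 14:00–14:30, 15:00–17:00.
Uma ∩ Mina ∩ Maya: 13:00–13:15, 14:15–14:30.
Uma ∩ Mina ∩ Maya ∩ Eitan: 13:00–13:15, 14:15–14:30.
Windows ≥ 15 min: 13:00–13:15, 14:15–14:30.
Earliest such window starts at 13:00.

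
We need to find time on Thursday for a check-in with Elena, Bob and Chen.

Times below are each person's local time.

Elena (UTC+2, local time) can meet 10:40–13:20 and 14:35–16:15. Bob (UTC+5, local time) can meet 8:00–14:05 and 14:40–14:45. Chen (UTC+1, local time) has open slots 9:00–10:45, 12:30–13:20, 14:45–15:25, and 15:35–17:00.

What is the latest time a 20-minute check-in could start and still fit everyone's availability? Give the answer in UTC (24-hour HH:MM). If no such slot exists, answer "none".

08:45

Elena → UTC: 08:40–11:20, 12:35–14:15.
Bob → UTC: 03:00–09:05, 09:40–09:45.
Chen → UTC: 08:00–09:45, 11:30–12:20, 13:45–14:25, 14:35–16:00.
Elena ∩ Bob: 08:40–09:05, 09:40–09:45.
Elena ∩ Bob ∩ Chen: 08:40–09:05, 09:40–09:45.
Windows ≥ 20 min: 08:40–09:05.
Latest start in the last window 08:40–09:05 is 09:05 − 20 min = 08:45.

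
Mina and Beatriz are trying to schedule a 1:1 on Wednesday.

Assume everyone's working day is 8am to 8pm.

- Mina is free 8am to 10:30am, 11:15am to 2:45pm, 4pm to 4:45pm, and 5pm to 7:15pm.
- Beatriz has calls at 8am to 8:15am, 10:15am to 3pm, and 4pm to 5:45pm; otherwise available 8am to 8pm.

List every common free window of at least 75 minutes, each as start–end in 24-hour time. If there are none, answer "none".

Beatriz free within 08:00–20:00: 08:15–10:15, 15:00–16:00, 17:45–20:00.
Mina ∩ Beatriz: 08:15–10:15, 17:45–19:15.
Windows ≥ 75 min: 08:15–10:15, 17:45–19:15.

08:15–10:15, 17:45–19:15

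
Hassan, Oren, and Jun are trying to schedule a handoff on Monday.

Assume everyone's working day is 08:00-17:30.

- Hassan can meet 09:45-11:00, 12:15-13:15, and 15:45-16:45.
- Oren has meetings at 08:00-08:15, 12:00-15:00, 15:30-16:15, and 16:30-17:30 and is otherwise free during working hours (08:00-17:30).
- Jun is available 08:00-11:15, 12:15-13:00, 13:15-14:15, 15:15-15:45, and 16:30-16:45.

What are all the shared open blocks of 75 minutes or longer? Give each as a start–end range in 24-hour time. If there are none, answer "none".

Oren free within 08:00–17:30: 08:15–12:00, 15:00–15:30, 16:15–16:30.
Hassan ∩ Oren: 09:45–11:00, 16:15–16:30.
Hassan ∩ Oren ∩ Jun: 09:45–11:00.
Windows ≥ 75 min: 09:45–11:00.

09:45–11:00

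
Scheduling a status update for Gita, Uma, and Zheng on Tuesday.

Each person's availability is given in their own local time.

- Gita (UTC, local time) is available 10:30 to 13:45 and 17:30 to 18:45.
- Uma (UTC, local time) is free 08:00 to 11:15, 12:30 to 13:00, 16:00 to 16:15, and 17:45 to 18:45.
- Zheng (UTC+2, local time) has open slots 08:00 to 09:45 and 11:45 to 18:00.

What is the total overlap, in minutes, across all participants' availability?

Gita → UTC: 10:30–13:45, 17:30–18:45.
Uma → UTC: 08:00–11:15, 12:30–13:00, 16:00–16:15, 17:45–18:45.
Zheng → UTC: 06:00–07:45, 09:45–16:00.
Gita ∩ Uma: 10:30–11:15, 12:30–13:00, 17:45–18:45.
Gita ∩ Uma ∩ Zheng: 10:30–11:15, 12:30–13:00.
Total common minutes: 45 + 30 = 75.

75 minutes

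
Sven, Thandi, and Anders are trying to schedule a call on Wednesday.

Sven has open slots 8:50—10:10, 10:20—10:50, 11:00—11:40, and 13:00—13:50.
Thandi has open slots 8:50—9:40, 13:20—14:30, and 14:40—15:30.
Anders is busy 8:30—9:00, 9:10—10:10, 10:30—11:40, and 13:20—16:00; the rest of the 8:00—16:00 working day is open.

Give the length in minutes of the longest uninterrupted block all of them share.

Anders free within 08:00–16:00: 08:00–08:30, 09:00–09:10, 10:10–10:30, 11:40–13:20.
Sven ∩ Thandi: 08:50–09:40, 13:20–13:50.
Sven ∩ Thandi ∩ Anders: 09:00–09:10.
Single common window of 10 minutes.

10 minutes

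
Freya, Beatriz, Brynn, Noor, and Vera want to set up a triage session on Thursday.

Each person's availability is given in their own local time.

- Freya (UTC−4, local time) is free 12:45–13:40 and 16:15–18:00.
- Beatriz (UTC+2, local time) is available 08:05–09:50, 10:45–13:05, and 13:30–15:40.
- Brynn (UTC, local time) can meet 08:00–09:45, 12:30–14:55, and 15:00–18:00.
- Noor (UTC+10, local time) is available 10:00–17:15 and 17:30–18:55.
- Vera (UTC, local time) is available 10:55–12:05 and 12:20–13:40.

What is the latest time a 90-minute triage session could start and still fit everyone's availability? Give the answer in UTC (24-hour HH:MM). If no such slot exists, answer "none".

Freya → UTC: 16:45–17:40, 20:15–22:00.
Beatriz → UTC: 06:05–07:50, 08:45–11:05, 11:30–13:40.
Brynn → UTC: 08:00–09:45, 12:30–14:55, 15:00–18:00.
Noor → UTC: 00:00–07:15, 07:30–08:55.
Vera → UTC: 10:55–12:05, 12:20–13:40.
Freya ∩ Beatriz: (none).
Freya ∩ Beatriz ∩ Brynn: (none).
Freya ∩ Beatriz ∩ Brynn ∩ Noor: (none).
Freya ∩ Beatriz ∩ Brynn ∩ Noor ∩ Vera: (none).
Windows ≥ 90 min: (none).

none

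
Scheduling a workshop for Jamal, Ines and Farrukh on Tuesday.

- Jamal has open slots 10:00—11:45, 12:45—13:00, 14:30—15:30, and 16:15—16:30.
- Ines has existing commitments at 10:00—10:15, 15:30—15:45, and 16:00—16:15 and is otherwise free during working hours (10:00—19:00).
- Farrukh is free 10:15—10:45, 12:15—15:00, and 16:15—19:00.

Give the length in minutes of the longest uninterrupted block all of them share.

Ines free within 10:00–19:00: 10:15–15:30, 15:45–16:00, 16:15–19:00.
Jamal ∩ Ines: 10:15–11:45, 12:45–13:00, 14:30–15:30, 16:15–16:30.
Jamal ∩ Ines ∩ Farrukh: 10:15–10:45, 12:45–13:00, 14:30–15:00, 16:15–16:30.
Common window lengths: 30, 15, 30, 15 min; longest is 30.

30 minutes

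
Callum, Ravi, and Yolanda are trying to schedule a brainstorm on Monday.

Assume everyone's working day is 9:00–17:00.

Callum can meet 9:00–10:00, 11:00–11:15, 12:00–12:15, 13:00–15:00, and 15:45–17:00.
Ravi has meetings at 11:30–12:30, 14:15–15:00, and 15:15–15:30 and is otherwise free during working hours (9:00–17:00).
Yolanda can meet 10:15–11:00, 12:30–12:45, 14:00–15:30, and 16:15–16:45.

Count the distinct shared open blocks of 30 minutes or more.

Ravi free within 09:00–17:00: 09:00–11:30, 12:30–14:15, 15:00–15:15, 15:30–17:00.
Callum ∩ Ravi: 09:00–10:00, 11:00–11:15, 13:00–14:15, 15:45–17:00.
Callum ∩ Ravi ∩ Yolanda: 14:00–14:15, 16:15–16:45.
Windows ≥ 30 min: 16:15–16:45.
That's 1 window.

1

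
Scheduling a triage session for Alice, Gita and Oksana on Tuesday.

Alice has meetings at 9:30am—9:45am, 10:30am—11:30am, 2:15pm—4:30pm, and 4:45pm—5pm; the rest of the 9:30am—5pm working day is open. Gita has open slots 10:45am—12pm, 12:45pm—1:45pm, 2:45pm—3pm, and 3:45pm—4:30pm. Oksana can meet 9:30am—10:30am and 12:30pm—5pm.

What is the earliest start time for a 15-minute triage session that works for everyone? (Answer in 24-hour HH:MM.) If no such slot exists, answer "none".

Alice free within 09:30–17:00: 09:45–10:30, 11:30–14:15, 16:30–16:45.
Alice ∩ Gita: 11:30–12:00, 12:45–13:45.
Alice ∩ Gita ∩ Oksana: 12:45–13:45.
Windows ≥ 15 min: 12:45–13:45.
Earliest such window starts at 12:45.

12:45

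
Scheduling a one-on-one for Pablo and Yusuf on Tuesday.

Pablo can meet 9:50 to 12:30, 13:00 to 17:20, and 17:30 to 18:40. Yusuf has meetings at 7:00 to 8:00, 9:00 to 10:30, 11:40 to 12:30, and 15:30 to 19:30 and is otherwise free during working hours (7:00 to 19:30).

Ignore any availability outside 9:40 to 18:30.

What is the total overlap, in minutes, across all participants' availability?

Yusuf free within 07:00–19:30: 08:00–09:00, 10:30–11:40, 12:30–15:30.
Pablo ∩ Yusuf: 10:30–11:40, 13:00–15:30.
Restricted to 09:40–18:30: 10:30–11:40, 13:00–15:30.
Total common minutes: 70 + 150 = 220.

220 minutes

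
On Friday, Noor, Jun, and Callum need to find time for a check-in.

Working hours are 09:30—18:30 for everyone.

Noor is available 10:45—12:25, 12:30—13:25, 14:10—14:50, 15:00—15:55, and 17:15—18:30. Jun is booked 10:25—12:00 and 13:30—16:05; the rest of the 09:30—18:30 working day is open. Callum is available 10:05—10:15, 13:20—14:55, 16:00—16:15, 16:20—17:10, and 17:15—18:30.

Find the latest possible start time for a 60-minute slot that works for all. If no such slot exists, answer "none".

Jun free within 09:30–18:30: 09:30–10:25, 12:00–13:30, 16:05–18:30.
Noor ∩ Jun: 12:00–12:25, 12:30–13:25, 17:15–18:30.
Noor ∩ Jun ∩ Callum: 13:20–13:25, 17:15–18:30.
Windows ≥ 60 min: 17:15–18:30.
Latest start in the last window 17:15–18:30 is 18:30 − 60 min = 17:30.

17:30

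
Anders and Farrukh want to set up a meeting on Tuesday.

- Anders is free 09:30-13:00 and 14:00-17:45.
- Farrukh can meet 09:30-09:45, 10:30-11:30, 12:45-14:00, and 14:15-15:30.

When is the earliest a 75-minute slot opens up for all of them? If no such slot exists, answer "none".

14:15

Anders ∩ Farrukh: 09:30–09:45, 10:30–11:30, 12:45–13:00, 14:15–15:30.
Windows ≥ 75 min: 14:15–15:30.
Earliest such window starts at 14:15.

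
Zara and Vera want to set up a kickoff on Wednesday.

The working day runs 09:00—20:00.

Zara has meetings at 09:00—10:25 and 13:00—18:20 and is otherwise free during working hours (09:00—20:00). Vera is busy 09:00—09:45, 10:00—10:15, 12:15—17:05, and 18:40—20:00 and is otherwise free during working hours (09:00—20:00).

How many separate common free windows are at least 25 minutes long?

1

Zara free within 09:00–20:00: 10:25–13:00, 18:20–20:00.
Vera free within 09:00–20:00: 09:45–10:00, 10:15–12:15, 17:05–18:40.
Zara ∩ Vera: 10:25–12:15, 18:20–18:40.
Windows ≥ 25 min: 10:25–12:15.
That's 1 window.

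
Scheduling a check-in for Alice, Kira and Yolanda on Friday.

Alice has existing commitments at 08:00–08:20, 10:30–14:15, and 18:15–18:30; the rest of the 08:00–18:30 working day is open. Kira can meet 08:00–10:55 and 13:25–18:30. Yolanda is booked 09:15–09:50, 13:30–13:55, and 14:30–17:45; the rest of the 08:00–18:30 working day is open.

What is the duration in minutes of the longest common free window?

55 minutes

Alice free within 08:00–18:30: 08:20–10:30, 14:15–18:15.
Yolanda free within 08:00–18:30: 08:00–09:15, 09:50–13:30, 13:55–14:30, 17:45–18:30.
Alice ∩ Kira: 08:20–10:30, 14:15–18:15.
Alice ∩ Kira ∩ Yolanda: 08:20–09:15, 09:50–10:30, 14:15–14:30, 17:45–18:15.
Common window lengths: 55, 40, 15, 30 min; longest is 55.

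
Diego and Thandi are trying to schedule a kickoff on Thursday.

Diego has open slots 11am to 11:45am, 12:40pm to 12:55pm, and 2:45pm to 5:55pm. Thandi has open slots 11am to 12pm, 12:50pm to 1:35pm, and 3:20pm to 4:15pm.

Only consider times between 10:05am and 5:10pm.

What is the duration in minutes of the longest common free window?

Diego ∩ Thandi: 11:00–11:45, 12:50–12:55, 15:20–16:15.
Restricted to 10:05–17:10: 11:00–11:45, 12:50–12:55, 15:20–16:15.
Common window lengths: 45, 5, 55 min; longest is 55.

55 minutes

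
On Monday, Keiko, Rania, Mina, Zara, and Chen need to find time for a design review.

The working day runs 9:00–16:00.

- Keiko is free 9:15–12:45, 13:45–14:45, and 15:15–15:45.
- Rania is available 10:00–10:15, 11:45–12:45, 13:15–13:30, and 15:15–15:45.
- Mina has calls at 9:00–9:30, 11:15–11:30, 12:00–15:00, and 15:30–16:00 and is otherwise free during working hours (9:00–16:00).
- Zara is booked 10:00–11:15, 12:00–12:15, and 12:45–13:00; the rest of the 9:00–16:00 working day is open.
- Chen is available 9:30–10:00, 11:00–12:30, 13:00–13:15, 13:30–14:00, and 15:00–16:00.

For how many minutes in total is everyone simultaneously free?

30 minutes

Mina free within 09:00–16:00: 09:30–11:15, 11:30–12:00, 15:00–15:30.
Zara free within 09:00–16:00: 09:00–10:00, 11:15–12:00, 12:15–12:45, 13:00–16:00.
Keiko ∩ Rania: 10:00–10:15, 11:45–12:45, 15:15–15:45.
Keiko ∩ Rania ∩ Mina: 10:00–10:15, 11:45–12:00, 15:15–15:30.
Keiko ∩ Rania ∩ Mina ∩ Zara: 11:45–12:00, 15:15–15:30.
Keiko ∩ Rania ∩ Mina ∩ Zara ∩ Chen: 11:45–12:00, 15:15–15:30.
Total common minutes: 15 + 15 = 30.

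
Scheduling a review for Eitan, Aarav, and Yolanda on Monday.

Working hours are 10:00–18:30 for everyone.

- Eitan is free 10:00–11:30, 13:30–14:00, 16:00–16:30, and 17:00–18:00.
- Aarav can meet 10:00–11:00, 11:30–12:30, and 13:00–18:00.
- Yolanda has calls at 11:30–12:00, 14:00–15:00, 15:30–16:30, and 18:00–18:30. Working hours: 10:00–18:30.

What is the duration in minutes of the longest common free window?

Yolanda free within 10:00–18:30: 10:00–11:30, 12:00–14:00, 15:00–15:30, 16:30–18:00.
Eitan ∩ Aarav: 10:00–11:00, 13:30–14:00, 16:00–16:30, 17:00–18:00.
Eitan ∩ Aarav ∩ Yolanda: 10:00–11:00, 13:30–14:00, 17:00–18:00.
Common window lengths: 60, 30, 60 min; longest is 60.

60 minutes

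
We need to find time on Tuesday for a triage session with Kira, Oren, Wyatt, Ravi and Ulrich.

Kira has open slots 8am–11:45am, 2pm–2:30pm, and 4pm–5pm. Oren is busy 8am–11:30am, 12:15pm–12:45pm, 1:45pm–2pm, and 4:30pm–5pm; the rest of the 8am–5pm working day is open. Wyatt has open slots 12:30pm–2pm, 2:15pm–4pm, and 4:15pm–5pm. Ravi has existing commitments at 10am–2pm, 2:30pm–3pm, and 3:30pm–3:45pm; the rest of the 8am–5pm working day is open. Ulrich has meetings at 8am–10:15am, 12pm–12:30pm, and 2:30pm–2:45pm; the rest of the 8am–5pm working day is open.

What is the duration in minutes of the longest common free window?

Oren free within 08:00–17:00: 11:30–12:15, 12:45–13:45, 14:00–16:30.
Ravi free within 08:00–17:00: 08:00–10:00, 14:00–14:30, 15:00–15:30, 15:45–17:00.
Ulrich free within 08:00–17:00: 10:15–12:00, 12:30–14:30, 14:45–17:00.
Kira ∩ Oren: 11:30–11:45, 14:00–14:30, 16:00–16:30.
Kira ∩ Oren ∩ Wyatt: 14:15–14:30, 16:15–16:30.
Kira ∩ Oren ∩ Wyatt ∩ Ravi: 14:15–14:30, 16:15–16:30.
Kira ∩ Oren ∩ Wyatt ∩ Ravi ∩ Ulrich: 14:15–14:30, 16:15–16:30.
Common window lengths: 15, 15 min; longest is 15.

15 minutes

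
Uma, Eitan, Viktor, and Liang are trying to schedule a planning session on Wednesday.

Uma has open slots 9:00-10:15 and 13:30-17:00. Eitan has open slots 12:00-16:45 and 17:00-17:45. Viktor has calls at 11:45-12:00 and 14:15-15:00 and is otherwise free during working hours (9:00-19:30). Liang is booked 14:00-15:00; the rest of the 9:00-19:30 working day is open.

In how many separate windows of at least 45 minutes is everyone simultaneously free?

Viktor free within 09:00–19:30: 09:00–11:45, 12:00–14:15, 15:00–19:30.
Liang free within 09:00–19:30: 09:00–14:00, 15:00–19:30.
Uma ∩ Eitan: 13:30–16:45.
Uma ∩ Eitan ∩ Viktor: 13:30–14:15, 15:00–16:45.
Uma ∩ Eitan ∩ Viktor ∩ Liang: 13:30–14:00, 15:00–16:45.
Windows ≥ 45 min: 15:00–16:45.
That's 1 window.

1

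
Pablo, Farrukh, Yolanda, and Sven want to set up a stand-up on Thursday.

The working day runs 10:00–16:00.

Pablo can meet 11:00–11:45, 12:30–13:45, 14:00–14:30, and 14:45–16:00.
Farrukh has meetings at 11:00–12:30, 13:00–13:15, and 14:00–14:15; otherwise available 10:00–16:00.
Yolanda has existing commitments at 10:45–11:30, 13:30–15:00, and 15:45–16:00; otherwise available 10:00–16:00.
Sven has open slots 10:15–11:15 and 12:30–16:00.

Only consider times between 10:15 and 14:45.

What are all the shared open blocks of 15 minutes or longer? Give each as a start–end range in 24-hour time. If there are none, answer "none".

Farrukh free within 10:00–16:00: 10:00–11:00, 12:30–13:00, 13:15–14:00, 14:15–16:00.
Yolanda free within 10:00–16:00: 10:00–10:45, 11:30–13:30, 15:00–15:45.
Pablo ∩ Farrukh: 12:30–13:00, 13:15–13:45, 14:15–14:30, 14:45–16:00.
Pablo ∩ Farrukh ∩ Yolanda: 12:30–13:00, 13:15–13:30, 15:00–15:45.
Pablo ∩ Farrukh ∩ Yolanda ∩ Sven: 12:30–13:00, 13:15–13:30, 15:00–15:45.
Restricted to 10:15–14:45: 12:30–13:00, 13:15–13:30.
Windows ≥ 15 min: 12:30–13:00, 13:15–13:30.

12:30–13:00, 13:15–13:30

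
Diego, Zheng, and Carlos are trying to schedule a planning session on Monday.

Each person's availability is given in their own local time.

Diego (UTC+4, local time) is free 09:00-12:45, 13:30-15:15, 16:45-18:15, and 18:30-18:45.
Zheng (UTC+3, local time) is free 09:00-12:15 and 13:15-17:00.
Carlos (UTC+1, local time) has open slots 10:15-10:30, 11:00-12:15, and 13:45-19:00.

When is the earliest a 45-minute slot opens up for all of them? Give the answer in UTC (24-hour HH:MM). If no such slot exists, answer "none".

10:15

Diego → UTC: 05:00–08:45, 09:30–11:15, 12:45–14:15, 14:30–14:45.
Zheng → UTC: 06:00–09:15, 10:15–14:00.
Carlos → UTC: 09:15–09:30, 10:00–11:15, 12:45–18:00.
Diego ∩ Zheng: 06:00–08:45, 10:15–11:15, 12:45–14:00.
Diego ∩ Zheng ∩ Carlos: 10:15–11:15, 12:45–14:00.
Windows ≥ 45 min: 10:15–11:15, 12:45–14:00.
Earliest such window starts at 10:15.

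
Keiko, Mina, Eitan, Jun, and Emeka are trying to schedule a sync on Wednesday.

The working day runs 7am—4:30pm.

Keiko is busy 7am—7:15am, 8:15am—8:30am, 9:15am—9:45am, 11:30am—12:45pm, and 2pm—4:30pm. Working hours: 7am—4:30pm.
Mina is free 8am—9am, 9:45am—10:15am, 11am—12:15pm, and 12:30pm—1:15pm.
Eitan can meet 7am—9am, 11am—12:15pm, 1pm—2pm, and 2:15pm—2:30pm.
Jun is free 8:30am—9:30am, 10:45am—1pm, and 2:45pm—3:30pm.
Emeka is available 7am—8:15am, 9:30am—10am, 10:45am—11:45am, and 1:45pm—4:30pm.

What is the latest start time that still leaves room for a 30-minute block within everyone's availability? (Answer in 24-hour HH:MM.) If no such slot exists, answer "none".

11:00

Keiko free within 07:00–16:30: 07:15–08:15, 08:30–09:15, 09:45–11:30, 12:45–14:00.
Keiko ∩ Mina: 08:00–08:15, 08:30–09:00, 09:45–10:15, 11:00–11:30, 12:45–13:15.
Keiko ∩ Mina ∩ Eitan: 08:00–08:15, 08:30–09:00, 11:00–11:30, 13:00–13:15.
Keiko ∩ Mina ∩ Eitan ∩ Jun: 08:30–09:00, 11:00–11:30.
Keiko ∩ Mina ∩ Eitan ∩ Jun ∩ Emeka: 11:00–11:30.
Windows ≥ 30 min: 11:00–11:30.
Latest start in the last window 11:00–11:30 is 11:30 − 30 min = 11:00.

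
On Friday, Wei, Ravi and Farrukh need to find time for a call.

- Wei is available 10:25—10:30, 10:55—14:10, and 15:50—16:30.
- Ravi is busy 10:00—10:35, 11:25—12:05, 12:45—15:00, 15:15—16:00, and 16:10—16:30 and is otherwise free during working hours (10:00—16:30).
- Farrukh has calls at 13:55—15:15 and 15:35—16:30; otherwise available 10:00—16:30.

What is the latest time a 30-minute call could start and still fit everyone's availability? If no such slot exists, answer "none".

12:15

Ravi free within 10:00–16:30: 10:35–11:25, 12:05–12:45, 15:00–15:15, 16:00–16:10.
Farrukh free within 10:00–16:30: 10:00–13:55, 15:15–15:35.
Wei ∩ Ravi: 10:55–11:25, 12:05–12:45, 16:00–16:10.
Wei ∩ Ravi ∩ Farrukh: 10:55–11:25, 12:05–12:45.
Windows ≥ 30 min: 10:55–11:25, 12:05–12:45.
Latest start in the last window 12:05–12:45 is 12:45 − 30 min = 12:15.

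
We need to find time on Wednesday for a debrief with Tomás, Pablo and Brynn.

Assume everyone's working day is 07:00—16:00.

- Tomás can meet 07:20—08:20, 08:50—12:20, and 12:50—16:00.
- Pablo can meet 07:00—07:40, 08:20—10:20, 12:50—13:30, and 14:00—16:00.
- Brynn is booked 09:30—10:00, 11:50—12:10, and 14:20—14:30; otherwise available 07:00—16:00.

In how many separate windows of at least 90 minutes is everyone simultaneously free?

1

Brynn free within 07:00–16:00: 07:00–09:30, 10:00–11:50, 12:10–14:20, 14:30–16:00.
Tomás ∩ Pablo: 07:20–07:40, 08:50–10:20, 12:50–13:30, 14:00–16:00.
Tomás ∩ Pablo ∩ Brynn: 07:20–07:40, 08:50–09:30, 10:00–10:20, 12:50–13:30, 14:00–14:20, 14:30–16:00.
Windows ≥ 90 min: 14:30–16:00.
That's 1 window.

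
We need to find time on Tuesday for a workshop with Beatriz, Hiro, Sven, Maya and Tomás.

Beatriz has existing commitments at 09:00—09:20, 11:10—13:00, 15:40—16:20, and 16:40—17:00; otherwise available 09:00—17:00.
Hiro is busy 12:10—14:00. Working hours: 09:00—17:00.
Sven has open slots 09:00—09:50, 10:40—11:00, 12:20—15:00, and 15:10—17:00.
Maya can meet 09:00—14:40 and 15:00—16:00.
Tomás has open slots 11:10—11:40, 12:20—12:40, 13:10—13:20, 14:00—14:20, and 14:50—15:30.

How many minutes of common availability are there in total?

40 minutes

Beatriz free within 09:00–17:00: 09:20–11:10, 13:00–15:40, 16:20–16:40.
Hiro free within 09:00–17:00: 09:00–12:10, 14:00–17:00.
Beatriz ∩ Hiro: 09:20–11:10, 14:00–15:40, 16:20–16:40.
Beatriz ∩ Hiro ∩ Sven: 09:20–09:50, 10:40–11:00, 14:00–15:00, 15:10–15:40, 16:20–16:40.
Beatriz ∩ Hiro ∩ Sven ∩ Maya: 09:20–09:50, 10:40–11:00, 14:00–14:40, 15:10–15:40.
Beatriz ∩ Hiro ∩ Sven ∩ Maya ∩ Tomás: 14:00–14:20, 15:10–15:30.
Total common minutes: 20 + 20 = 40.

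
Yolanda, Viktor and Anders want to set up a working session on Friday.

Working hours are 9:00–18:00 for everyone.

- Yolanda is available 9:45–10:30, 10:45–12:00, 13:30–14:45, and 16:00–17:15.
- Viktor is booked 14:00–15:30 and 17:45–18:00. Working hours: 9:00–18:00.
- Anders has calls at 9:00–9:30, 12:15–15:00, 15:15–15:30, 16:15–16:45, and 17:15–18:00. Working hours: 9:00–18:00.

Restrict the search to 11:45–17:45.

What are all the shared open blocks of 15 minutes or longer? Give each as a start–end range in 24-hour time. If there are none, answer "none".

Viktor free within 09:00–18:00: 09:00–14:00, 15:30–17:45.
Anders free within 09:00–18:00: 09:30–12:15, 15:00–15:15, 15:30–16:15, 16:45–17:15.
Yolanda ∩ Viktor: 09:45–10:30, 10:45–12:00, 13:30–14:00, 16:00–17:15.
Yolanda ∩ Viktor ∩ Anders: 09:45–10:30, 10:45–12:00, 16:00–16:15, 16:45–17:15.
Restricted to 11:45–17:45: 11:45–12:00, 16:00–16:15, 16:45–17:15.
Windows ≥ 15 min: 11:45–12:00, 16:00–16:15, 16:45–17:15.

11:45–12:00, 16:00–16:15, 16:45–17:15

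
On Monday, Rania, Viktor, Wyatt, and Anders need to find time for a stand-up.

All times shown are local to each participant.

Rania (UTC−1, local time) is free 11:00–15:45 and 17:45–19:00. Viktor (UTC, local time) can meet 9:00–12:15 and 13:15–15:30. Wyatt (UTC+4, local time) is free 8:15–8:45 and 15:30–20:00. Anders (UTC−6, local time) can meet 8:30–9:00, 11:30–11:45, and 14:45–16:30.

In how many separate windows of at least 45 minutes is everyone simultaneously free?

0

Rania → UTC: 12:00–16:45, 18:45–20:00.
Viktor → UTC: 09:00–12:15, 13:15–15:30.
Wyatt → UTC: 04:15–04:45, 11:30–16:00.
Anders → UTC: 14:30–15:00, 17:30–17:45, 20:45–22:30.
Rania ∩ Viktor: 12:00–12:15, 13:15–15:30.
Rania ∩ Viktor ∩ Wyatt: 12:00–12:15, 13:15–15:30.
Rania ∩ Viktor ∩ Wyatt ∩ Anders: 14:30–15:00.
Windows ≥ 45 min: (none).
That's 0 windows.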